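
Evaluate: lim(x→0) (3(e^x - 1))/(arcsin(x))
This is a 0/0 indeterminate form.

Apply L'Hôpital's rule: differentiate numerator and denominator separately.
  f(x) = 3·e^(x) - 3   ⇒   f'(x) = 3·e^(x)
  g(x) = asin(x)   ⇒   g'(x) = 1/sqrt(1 - x^2)
  lim(x→0) f'(x)/g'(x) = lim(x→0) (3·e^(x))/(1/sqrt(1 - x^2))
  = 3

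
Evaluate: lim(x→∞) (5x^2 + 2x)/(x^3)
This is an ∞/∞ indeterminate form.

Apply L'Hôpital's rule: differentiate numerator and denominator separately.
  f(x) = 5·x^2 + 2·x   ⇒   f'(x) = 10·x + 2
  g(x) = x^3   ⇒   g'(x) = 3·x^2
  lim(x→∞) f'(x)/g'(x) = lim(x→∞) (10·x + 2)/(3·x^2)
  = 0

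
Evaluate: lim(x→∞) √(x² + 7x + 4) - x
This is an ∞-∞ indeterminate form.

Combine fractions or rationalize to convert ∞-∞ to 0/0 form:
  lim(x→∞) √(x² + 7x + 4) - x = 7/2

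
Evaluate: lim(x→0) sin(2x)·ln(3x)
This is a 0·∞ indeterminate form.

Rewrite 0·∞ as a quotient (0/0 or ∞/∞ form), then apply L'Hôpital's rule:
  lim(x→0) sin(2x)·ln(3x) = 0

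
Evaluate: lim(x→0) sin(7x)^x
This is an exponential indeterminate form.

For exponential indeterminate forms, take the natural log:
  Let L = lim(x→0) sin(7x)^x
  Then ln(L) = lim(x→0) [exponent × ln(base)]
  Evaluate using L'Hôpital or standard limits, then exponentiate.
  L = 1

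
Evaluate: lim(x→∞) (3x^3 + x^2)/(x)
This is an ∞/∞ indeterminate form.

Apply L'Hôpital's rule: differentiate numerator and denominator separately.
  f(x) = 3·x^3 + x^2   ⇒   f'(x) = 9·x^2 + 2·x
  g(x) = x   ⇒   g'(x) = 1
  lim(x→∞) f'(x)/g'(x) = lim(x→∞) (9·x^2 + 2·x)/(1)
  = ∞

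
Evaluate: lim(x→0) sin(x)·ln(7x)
This is a 0·∞ indeterminate form.

Rewrite 0·∞ as a quotient (0/0 or ∞/∞ form), then apply L'Hôpital's rule:
  lim(x→0) sin(x)·ln(7x) = 0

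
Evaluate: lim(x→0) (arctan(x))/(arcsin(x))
This is a 0/0 indeterminate form.

Apply L'Hôpital's rule: differentiate numerator and denominator separately.
  f(x) = atan(x)   ⇒   f'(x) = 1/(x^2 + 1)
  g(x) = asin(x)   ⇒   g'(x) = 1/sqrt(1 - x^2)
  lim(x→0) f'(x)/g'(x) = lim(x→0) (1/(x^2 + 1))/(1/sqrt(1 - x^2))
  = 1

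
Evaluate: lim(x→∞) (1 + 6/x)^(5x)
This is an exponential indeterminate form.

For exponential indeterminate forms, take the natural log:
  Let L = lim(x→∞) (1 + 6/x)^(5x)
  Then ln(L) = lim(x→∞) [exponent × ln(base)]
  Evaluate using L'Hôpital or standard limits, then exponentiate.
  L = e^(30)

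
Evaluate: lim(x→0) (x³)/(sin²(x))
This is a 0/0 indeterminate form.

Apply L'Hôpital's rule: differentiate numerator and denominator separately.
  f(x) = x^3   ⇒   f'(x) = 3·x^2
  g(x) = sin(x)^2   ⇒   g'(x) = 2·sin(x)·cos(x)
  lim(x→0) f'(x)/g'(x) = lim(x→0) (3·x^2)/(2·sin(x)·cos(x))
  = 0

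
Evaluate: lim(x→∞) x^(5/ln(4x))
This is an exponential indeterminate form.

For exponential indeterminate forms, take the natural log:
  Let L = lim(x→∞) x^(5/ln(4x))
  Then ln(L) = lim(x→∞) [exponent × ln(base)]
  Evaluate using L'Hôpital or standard limits, then exponentiate.
  L = e^(5)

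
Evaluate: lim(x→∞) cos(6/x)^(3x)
This is an exponential indeterminate form.

For exponential indeterminate forms, take the natural log:
  Let L = lim(x→∞) cos(6/x)^(3x)
  Then ln(L) = lim(x→∞) [exponent × ln(base)]
  Evaluate using L'Hôpital or standard limits, then exponentiate.
  L = 1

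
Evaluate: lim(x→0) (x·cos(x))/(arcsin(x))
This is a 0/0 indeterminate form.

Apply L'Hôpital's rule: differentiate numerator and denominator separately.
  f(x) = x·cos(x)   ⇒   f'(x) = -x·sin(x) + cos(x)
  g(x) = asin(x)   ⇒   g'(x) = 1/sqrt(1 - x^2)
  lim(x→0) f'(x)/g'(x) = lim(x→0) (-x·sin(x) + cos(x))/(1/sqrt(1 - x^2))
  = 1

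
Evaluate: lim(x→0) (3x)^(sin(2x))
This is an exponential indeterminate form.

For exponential indeterminate forms, take the natural log:
  Let L = lim(x→0) (3x)^(sin(2x))
  Then ln(L) = lim(x→0) [exponent × ln(base)]
  Evaluate using L'Hôpital or standard limits, then exponentiate.
  L = 1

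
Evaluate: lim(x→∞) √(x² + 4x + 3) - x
This is an ∞-∞ indeterminate form.

Combine fractions or rationalize to convert ∞-∞ to 0/0 form:
  lim(x→∞) √(x² + 4x + 3) - x = 2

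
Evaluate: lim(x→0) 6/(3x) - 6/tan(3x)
This is an ∞-∞ indeterminate form.

Combine fractions or rationalize to convert ∞-∞ to 0/0 form:
  lim(x→0) 6/(3x) - 6/tan(3x) = 0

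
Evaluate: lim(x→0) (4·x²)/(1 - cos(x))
This is a 0/0 indeterminate form.

Apply L'Hôpital's rule: differentiate numerator and denominator separately.
  f(x) = 4·x^2   ⇒   f'(x) = 8·x
  g(x) = 1 - cos(x)   ⇒   g'(x) = sin(x)
  lim(x→0) f'(x)/g'(x) = lim(x→0) (8·x)/(sin(x))
  = 8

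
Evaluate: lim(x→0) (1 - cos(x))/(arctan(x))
This is a 0/0 indeterminate form.

Apply L'Hôpital's rule: differentiate numerator and denominator separately.
  f(x) = 1 - cos(x)   ⇒   f'(x) = sin(x)
  g(x) = atan(x)   ⇒   g'(x) = 1/(x^2 + 1)
  lim(x→0) f'(x)/g'(x) = lim(x→0) (sin(x))/(1/(x^2 + 1))
  = 0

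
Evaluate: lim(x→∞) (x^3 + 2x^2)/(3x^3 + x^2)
This is an ∞/∞ indeterminate form.

Apply L'Hôpital's rule: differentiate numerator and denominator separately.
  f(x) = x^3 + 2·x^2   ⇒   f'(x) = 3·x^2 + 4·x
  g(x) = 3·x^3 + x^2   ⇒   g'(x) = 9·x^2 + 2·x
  lim(x→∞) f'(x)/g'(x) = lim(x→∞) (3·x^2 + 4·x)/(9·x^2 + 2·x)
  = 1/3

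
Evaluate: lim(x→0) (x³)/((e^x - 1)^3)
This is a 0/0 indeterminate form.

Apply L'Hôpital's rule: differentiate numerator and denominator separately.
  f(x) = x^3   ⇒   f'(x) = 3·x^2
  g(x) = (e^(x) - 1)^3   ⇒   g'(x) = 3·(e^(x) - 1)^2·e^(x)
  lim(x→0) f'(x)/g'(x) = lim(x→0) (3·x^2)/(3·(e^(x) - 1)^2·e^(x))
  = 1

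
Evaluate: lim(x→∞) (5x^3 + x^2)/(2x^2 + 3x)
This is an ∞/∞ indeterminate form.

Apply L'Hôpital's rule: differentiate numerator and denominator separately.
  f(x) = 5·x^3 + x^2   ⇒   f'(x) = 15·x^2 + 2·x
  g(x) = 2·x^2 + 3·x   ⇒   g'(x) = 4·x + 3
  lim(x→∞) f'(x)/g'(x) = lim(x→∞) (15·x^2 + 2·x)/(4·x + 3)
  = ∞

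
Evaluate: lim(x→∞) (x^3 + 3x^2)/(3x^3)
This is an ∞/∞ indeterminate form.

Apply L'Hôpital's rule: differentiate numerator and denominator separately.
  f(x) = x^3 + 3·x^2   ⇒   f'(x) = 3·x^2 + 6·x
  g(x) = 3·x^3   ⇒   g'(x) = 9·x^2
  lim(x→∞) f'(x)/g'(x) = lim(x→∞) (3·x^2 + 6·x)/(9·x^2)
  = 1/3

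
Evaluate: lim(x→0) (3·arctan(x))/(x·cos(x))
This is a 0/0 indeterminate form.

Apply L'Hôpital's rule: differentiate numerator and denominator separately.
  f(x) = 3·atan(x)   ⇒   f'(x) = 3/(x^2 + 1)
  g(x) = x·cos(x)   ⇒   g'(x) = -x·sin(x) + cos(x)
  lim(x→0) f'(x)/g'(x) = lim(x→0) (3/(x^2 + 1))/(-x·sin(x) + cos(x))
  = 3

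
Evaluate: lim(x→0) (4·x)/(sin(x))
This is a 0/0 indeterminate form.

Apply L'Hôpital's rule: differentiate numerator and denominator separately.
  f(x) = 4·x   ⇒   f'(x) = 4
  g(x) = sin(x)   ⇒   g'(x) = cos(x)
  lim(x→0) f'(x)/g'(x) = lim(x→0) (4)/(cos(x))
  = 4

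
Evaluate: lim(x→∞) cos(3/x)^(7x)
This is an exponential indeterminate form.

For exponential indeterminate forms, take the natural log:
  Let L = lim(x→∞) cos(3/x)^(7x)
  Then ln(L) = lim(x→∞) [exponent × ln(base)]
  Evaluate using L'Hôpital or standard limits, then exponentiate.
  L = 1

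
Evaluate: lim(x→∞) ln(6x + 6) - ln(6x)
This is an ∞-∞ indeterminate form.

Combine fractions or rationalize to convert ∞-∞ to 0/0 form:
  lim(x→∞) ln(6x + 6) - ln(6x) = 0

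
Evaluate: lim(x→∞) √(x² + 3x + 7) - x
This is an ∞-∞ indeterminate form.

Combine fractions or rationalize to convert ∞-∞ to 0/0 form:
  lim(x→∞) √(x² + 3x + 7) - x = 3/2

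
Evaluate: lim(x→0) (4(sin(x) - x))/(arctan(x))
This is a 0/0 indeterminate form.

Apply L'Hôpital's rule: differentiate numerator and denominator separately.
  f(x) = -4·x + 4·sin(x)   ⇒   f'(x) = 4·cos(x) - 4
  g(x) = atan(x)   ⇒   g'(x) = 1/(x^2 + 1)
  lim(x→0) f'(x)/g'(x) = lim(x→0) (4·cos(x) - 4)/(1/(x^2 + 1))
  = 0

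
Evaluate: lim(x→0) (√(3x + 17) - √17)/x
This is a standard limit.

Factor or rationalize the expression:
  lim(x→0) (√(3x + 17) - √17)/x = 3·sqrt(17)/34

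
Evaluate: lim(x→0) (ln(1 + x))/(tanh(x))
This is a 0/0 indeterminate form.

Apply L'Hôpital's rule: differentiate numerator and denominator separately.
  f(x) = ln(x + 1)   ⇒   f'(x) = 1/(x + 1)
  g(x) = tanh(x)   ⇒   g'(x) = 1 - tanh(x)^2
  lim(x→0) f'(x)/g'(x) = lim(x→0) (1/(x + 1))/(1 - tanh(x)^2)
  = 1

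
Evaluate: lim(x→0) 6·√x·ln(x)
This is a 0·∞ indeterminate form.

Rewrite 0·∞ as a quotient (0/0 or ∞/∞ form), then apply L'Hôpital's rule:
  lim(x→0) 6·√x·ln(x) = 0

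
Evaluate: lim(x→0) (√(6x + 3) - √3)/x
This is a standard limit.

Factor or rationalize the expression:
  lim(x→0) (√(6x + 3) - √3)/x = sqrt(3)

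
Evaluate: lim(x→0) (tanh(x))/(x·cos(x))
This is a 0/0 indeterminate form.

Apply L'Hôpital's rule: differentiate numerator and denominator separately.
  f(x) = tanh(x)   ⇒   f'(x) = 1 - tanh(x)^2
  g(x) = x·cos(x)   ⇒   g'(x) = -x·sin(x) + cos(x)
  lim(x→0) f'(x)/g'(x) = lim(x→0) (1 - tanh(x)^2)/(-x·sin(x) + cos(x))
  = 1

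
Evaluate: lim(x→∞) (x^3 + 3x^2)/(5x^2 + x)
This is an ∞/∞ indeterminate form.

Apply L'Hôpital's rule: differentiate numerator and denominator separately.
  f(x) = x^3 + 3·x^2   ⇒   f'(x) = 3·x^2 + 6·x
  g(x) = 5·x^2 + x   ⇒   g'(x) = 10·x + 1
  lim(x→∞) f'(x)/g'(x) = lim(x→∞) (3·x^2 + 6·x)/(10·x + 1)
  = ∞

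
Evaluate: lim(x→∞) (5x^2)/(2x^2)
This is an ∞/∞ indeterminate form.

Apply L'Hôpital's rule: differentiate numerator and denominator separately.
  f(x) = 5·x^2   ⇒   f'(x) = 10·x
  g(x) = 2·x^2   ⇒   g'(x) = 4·x
  lim(x→∞) f'(x)/g'(x) = lim(x→∞) (10·x)/(4·x)
  = 5/2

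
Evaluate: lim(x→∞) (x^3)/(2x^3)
This is an ∞/∞ indeterminate form.

Apply L'Hôpital's rule: differentiate numerator and denominator separately.
  f(x) = x^3   ⇒   f'(x) = 3·x^2
  g(x) = 2·x^3   ⇒   g'(x) = 6·x^2
  lim(x→∞) f'(x)/g'(x) = lim(x→∞) (3·x^2)/(6·x^2)
  = 1/2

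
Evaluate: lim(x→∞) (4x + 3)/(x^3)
This is an ∞/∞ indeterminate form.

Apply L'Hôpital's rule: differentiate numerator and denominator separately.
  f(x) = 4·x + 3   ⇒   f'(x) = 4
  g(x) = x^3   ⇒   g'(x) = 3·x^2
  lim(x→∞) f'(x)/g'(x) = lim(x→∞) (4)/(3·x^2)
  = 0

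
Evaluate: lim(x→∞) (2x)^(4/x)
This is an exponential indeterminate form.

For exponential indeterminate forms, take the natural log:
  Let L = lim(x→∞) (2x)^(4/x)
  Then ln(L) = lim(x→∞) [exponent × ln(base)]
  Evaluate using L'Hôpital or standard limits, then exponentiate.
  L = 1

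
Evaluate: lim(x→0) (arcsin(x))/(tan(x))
This is a 0/0 indeterminate form.

Apply L'Hôpital's rule: differentiate numerator and denominator separately.
  f(x) = asin(x)   ⇒   f'(x) = 1/sqrt(1 - x^2)
  g(x) = tan(x)   ⇒   g'(x) = tan(x)^2 + 1
  lim(x→0) f'(x)/g'(x) = lim(x→0) (1/sqrt(1 - x^2))/(tan(x)^2 + 1)
  = 1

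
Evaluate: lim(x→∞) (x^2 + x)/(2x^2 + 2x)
This is an ∞/∞ indeterminate form.

Apply L'Hôpital's rule: differentiate numerator and denominator separately.
  f(x) = x^2 + x   ⇒   f'(x) = 2·x + 1
  g(x) = 2·x^2 + 2·x   ⇒   g'(x) = 4·x + 2
  lim(x→∞) f'(x)/g'(x) = lim(x→∞) (2·x + 1)/(4·x + 2)
  = 1/2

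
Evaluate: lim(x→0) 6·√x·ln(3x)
This is a 0·∞ indeterminate form.

Rewrite 0·∞ as a quotient (0/0 or ∞/∞ form), then apply L'Hôpital's rule:
  lim(x→0) 6·√x·ln(3x) = 0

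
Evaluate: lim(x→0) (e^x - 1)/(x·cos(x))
This is a 0/0 indeterminate form.

Apply L'Hôpital's rule: differentiate numerator and denominator separately.
  f(x) = e^(x) - 1   ⇒   f'(x) = e^(x)
  g(x) = x·cos(x)   ⇒   g'(x) = -x·sin(x) + cos(x)
  lim(x→0) f'(x)/g'(x) = lim(x→0) (e^(x))/(-x·sin(x) + cos(x))
  = 1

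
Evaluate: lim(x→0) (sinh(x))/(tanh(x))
This is a 0/0 indeterminate form.

Apply L'Hôpital's rule: differentiate numerator and denominator separately.
  f(x) = sinh(x)   ⇒   f'(x) = cosh(x)
  g(x) = tanh(x)   ⇒   g'(x) = 1 - tanh(x)^2
  lim(x→0) f'(x)/g'(x) = lim(x→0) (cosh(x))/(1 - tanh(x)^2)
  = 1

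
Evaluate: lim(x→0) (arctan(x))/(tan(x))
This is a 0/0 indeterminate form.

Apply L'Hôpital's rule: differentiate numerator and denominator separately.
  f(x) = atan(x)   ⇒   f'(x) = 1/(x^2 + 1)
  g(x) = tan(x)   ⇒   g'(x) = tan(x)^2 + 1
  lim(x→0) f'(x)/g'(x) = lim(x→0) (1/(x^2 + 1))/(tan(x)^2 + 1)
  = 1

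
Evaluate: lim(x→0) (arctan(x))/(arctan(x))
This is a 0/0 indeterminate form.

Apply L'Hôpital's rule: differentiate numerator and denominator separately.
  f(x) = atan(x)   ⇒   f'(x) = 1/(x^2 + 1)
  g(x) = atan(x)   ⇒   g'(x) = 1/(x^2 + 1)
  lim(x→0) f'(x)/g'(x) = lim(x→0) (1/(x^2 + 1))/(1/(x^2 + 1))
  = 1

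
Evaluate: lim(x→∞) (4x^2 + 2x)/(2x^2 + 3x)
This is an ∞/∞ indeterminate form.

Apply L'Hôpital's rule: differentiate numerator and denominator separately.
  f(x) = 4·x^2 + 2·x   ⇒   f'(x) = 8·x + 2
  g(x) = 2·x^2 + 3·x   ⇒   g'(x) = 4·x + 3
  lim(x→∞) f'(x)/g'(x) = lim(x→∞) (8·x + 2)/(4·x + 3)
  = 2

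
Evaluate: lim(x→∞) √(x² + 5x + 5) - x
This is an ∞-∞ indeterminate form.

Combine fractions or rationalize to convert ∞-∞ to 0/0 form:
  lim(x→∞) √(x² + 5x + 5) - x = 5/2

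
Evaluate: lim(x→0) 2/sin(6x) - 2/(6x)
This is an ∞-∞ indeterminate form.

Combine fractions or rationalize to convert ∞-∞ to 0/0 form:
  lim(x→0) 2/sin(6x) - 2/(6x) = 0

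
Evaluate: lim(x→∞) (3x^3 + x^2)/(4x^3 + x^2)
This is an ∞/∞ indeterminate form.

Apply L'Hôpital's rule: differentiate numerator and denominator separately.
  f(x) = 3·x^3 + x^2   ⇒   f'(x) = 9·x^2 + 2·x
  g(x) = 4·x^3 + x^2   ⇒   g'(x) = 12·x^2 + 2·x
  lim(x→∞) f'(x)/g'(x) = lim(x→∞) (9·x^2 + 2·x)/(12·x^2 + 2·x)
  = 3/4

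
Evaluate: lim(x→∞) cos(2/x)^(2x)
This is an exponential indeterminate form.

For exponential indeterminate forms, take the natural log:
  Let L = lim(x→∞) cos(2/x)^(2x)
  Then ln(L) = lim(x→∞) [exponent × ln(base)]
  Evaluate using L'Hôpital or standard limits, then exponentiate.
  L = 1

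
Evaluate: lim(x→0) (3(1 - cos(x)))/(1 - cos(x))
This is a 0/0 indeterminate form.

Apply L'Hôpital's rule: differentiate numerator and denominator separately.
  f(x) = 3 - 3·cos(x)   ⇒   f'(x) = 3·sin(x)
  g(x) = 1 - cos(x)   ⇒   g'(x) = sin(x)
  lim(x→0) f'(x)/g'(x) = lim(x→0) (3·sin(x))/(sin(x))
  = 3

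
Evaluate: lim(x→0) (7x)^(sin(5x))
This is an exponential indeterminate form.

For exponential indeterminate forms, take the natural log:
  Let L = lim(x→0) (7x)^(sin(5x))
  Then ln(L) = lim(x→0) [exponent × ln(base)]
  Evaluate using L'Hôpital or standard limits, then exponentiate.
  L = 1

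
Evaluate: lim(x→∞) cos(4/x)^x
This is an exponential indeterminate form.

For exponential indeterminate forms, take the natural log:
  Let L = lim(x→∞) cos(4/x)^x
  Then ln(L) = lim(x→∞) [exponent × ln(base)]
  Evaluate using L'Hôpital or standard limits, then exponentiate.
  L = 1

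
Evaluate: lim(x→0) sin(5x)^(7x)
This is an exponential indeterminate form.

For exponential indeterminate forms, take the natural log:
  Let L = lim(x→0) sin(5x)^(7x)
  Then ln(L) = lim(x→0) [exponent × ln(base)]
  Evaluate using L'Hôpital or standard limits, then exponentiate.
  L = 1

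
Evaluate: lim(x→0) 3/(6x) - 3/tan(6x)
This is an ∞-∞ indeterminate form.

Combine fractions or rationalize to convert ∞-∞ to 0/0 form:
  lim(x→0) 3/(6x) - 3/tan(6x) = 0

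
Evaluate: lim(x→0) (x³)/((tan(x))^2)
This is a 0/0 indeterminate form.

Apply L'Hôpital's rule: differentiate numerator and denominator separately.
  f(x) = x^3   ⇒   f'(x) = 3·x^2
  g(x) = tan(x)^2   ⇒   g'(x) = (2·tan(x)^2 + 2)·tan(x)
  lim(x→0) f'(x)/g'(x) = lim(x→0) (3·x^2)/((2·tan(x)^2 + 2)·tan(x))
  = 0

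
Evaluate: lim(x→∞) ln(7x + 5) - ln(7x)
This is an ∞-∞ indeterminate form.

Combine fractions or rationalize to convert ∞-∞ to 0/0 form:
  lim(x→∞) ln(7x + 5) - ln(7x) = 0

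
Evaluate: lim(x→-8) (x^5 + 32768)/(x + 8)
This is a standard limit.

Factor or rationalize the expression:
  lim(x→-8) (x^5 + 32768)/(x + 8) = 20480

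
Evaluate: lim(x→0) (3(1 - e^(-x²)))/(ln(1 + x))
This is a 0/0 indeterminate form.

Apply L'Hôpital's rule: differentiate numerator and denominator separately.
  f(x) = 3 - 3·e^(-x^2)   ⇒   f'(x) = 6·x·e^(-x^2)
  g(x) = ln(x + 1)   ⇒   g'(x) = 1/(x + 1)
  lim(x→0) f'(x)/g'(x) = lim(x→0) (6·x·e^(-x^2))/(1/(x + 1))
  = 0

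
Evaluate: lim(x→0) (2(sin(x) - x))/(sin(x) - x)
This is a 0/0 indeterminate form.

Apply L'Hôpital's rule: differentiate numerator and denominator separately.
  f(x) = -2·x + 2·sin(x)   ⇒   f'(x) = 2·cos(x) - 2
  g(x) = -x + sin(x)   ⇒   g'(x) = cos(x) - 1
  lim(x→0) f'(x)/g'(x) = lim(x→0) (2·cos(x) - 2)/(cos(x) - 1)
  = 2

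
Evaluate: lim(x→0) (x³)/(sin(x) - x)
This is a 0/0 indeterminate form.

Apply L'Hôpital's rule: differentiate numerator and denominator separately.
  f(x) = x^3   ⇒   f'(x) = 3·x^2
  g(x) = -x + sin(x)   ⇒   g'(x) = cos(x) - 1
  lim(x→0) f'(x)/g'(x) = lim(x→0) (3·x^2)/(cos(x) - 1)
  = -6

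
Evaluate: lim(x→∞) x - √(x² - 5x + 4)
This is an ∞-∞ indeterminate form.

Combine fractions or rationalize to convert ∞-∞ to 0/0 form:
  lim(x→∞) x - √(x² - 5x + 4) = 5/2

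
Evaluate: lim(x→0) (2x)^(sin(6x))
This is an exponential indeterminate form.

For exponential indeterminate forms, take the natural log:
  Let L = lim(x→0) (2x)^(sin(6x))
  Then ln(L) = lim(x→0) [exponent × ln(base)]
  Evaluate using L'Hôpital or standard limits, then exponentiate.
  L = 1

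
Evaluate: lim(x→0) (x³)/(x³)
This is a 0/0 indeterminate form.

Apply L'Hôpital's rule: differentiate numerator and denominator separately.
  f(x) = x^3   ⇒   f'(x) = 3·x^2
  g(x) = x^3   ⇒   g'(x) = 3·x^2
  lim(x→0) f'(x)/g'(x) = lim(x→0) (3·x^2)/(3·x^2)
  = 1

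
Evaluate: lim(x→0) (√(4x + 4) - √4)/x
This is a standard limit.

Factor or rationalize the expression:
  lim(x→0) (√(4x + 4) - √4)/x = 1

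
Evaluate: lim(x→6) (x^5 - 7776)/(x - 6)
This is a standard limit.

Factor or rationalize the expression:
  lim(x→6) (x^5 - 7776)/(x - 6) = 6480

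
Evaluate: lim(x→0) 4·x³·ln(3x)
This is a 0·∞ indeterminate form.

Rewrite 0·∞ as a quotient (0/0 or ∞/∞ form), then apply L'Hôpital's rule:
  lim(x→0) 4·x³·ln(3x) = 0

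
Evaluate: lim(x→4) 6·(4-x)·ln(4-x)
This is a 0·∞ indeterminate form.

Rewrite 0·∞ as a quotient (0/0 or ∞/∞ form), then apply L'Hôpital's rule:
  lim(x→4) 6·(4-x)·ln(4-x) = 0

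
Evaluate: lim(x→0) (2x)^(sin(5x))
This is an exponential indeterminate form.

For exponential indeterminate forms, take the natural log:
  Let L = lim(x→0) (2x)^(sin(5x))
  Then ln(L) = lim(x→0) [exponent × ln(base)]
  Evaluate using L'Hôpital or standard limits, then exponentiate.
  L = 1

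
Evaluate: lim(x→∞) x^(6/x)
This is an exponential indeterminate form.

For exponential indeterminate forms, take the natural log:
  Let L = lim(x→∞) x^(6/x)
  Then ln(L) = lim(x→∞) [exponent × ln(base)]
  Evaluate using L'Hôpital or standard limits, then exponentiate.
  L = 1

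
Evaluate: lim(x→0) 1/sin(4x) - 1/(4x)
This is an ∞-∞ indeterminate form.

Combine fractions or rationalize to convert ∞-∞ to 0/0 form:
  lim(x→0) 1/sin(4x) - 1/(4x) = 0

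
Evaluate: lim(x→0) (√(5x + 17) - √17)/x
This is a standard limit.

Factor or rationalize the expression:
  lim(x→0) (√(5x + 17) - √17)/x = 5·sqrt(17)/34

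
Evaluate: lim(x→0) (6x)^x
This is an exponential indeterminate form.

For exponential indeterminate forms, take the natural log:
  Let L = lim(x→0) (6x)^x
  Then ln(L) = lim(x→0) [exponent × ln(base)]
  Evaluate using L'Hôpital or standard limits, then exponentiate.
  L = 1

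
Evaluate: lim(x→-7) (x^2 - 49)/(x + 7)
This is a standard limit.

Factor or rationalize the expression:
  lim(x→-7) (x^2 - 49)/(x + 7) = -14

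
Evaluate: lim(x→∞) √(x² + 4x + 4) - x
This is an ∞-∞ indeterminate form.

Combine fractions or rationalize to convert ∞-∞ to 0/0 form:
  lim(x→∞) √(x² + 4x + 4) - x = 2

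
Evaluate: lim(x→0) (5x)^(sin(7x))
This is an exponential indeterminate form.

For exponential indeterminate forms, take the natural log:
  Let L = lim(x→0) (5x)^(sin(7x))
  Then ln(L) = lim(x→0) [exponent × ln(base)]
  Evaluate using L'Hôpital or standard limits, then exponentiate.
  L = 1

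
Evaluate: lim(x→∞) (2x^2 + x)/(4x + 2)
This is an ∞/∞ indeterminate form.

Apply L'Hôpital's rule: differentiate numerator and denominator separately.
  f(x) = 2·x^2 + x   ⇒   f'(x) = 4·x + 1
  g(x) = 4·x + 2   ⇒   g'(x) = 4
  lim(x→∞) f'(x)/g'(x) = lim(x→∞) (4·x + 1)/(4)
  = ∞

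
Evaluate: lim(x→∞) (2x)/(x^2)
This is an ∞/∞ indeterminate form.

Apply L'Hôpital's rule: differentiate numerator and denominator separately.
  f(x) = 2·x   ⇒   f'(x) = 2
  g(x) = x^2   ⇒   g'(x) = 2·x
  lim(x→∞) f'(x)/g'(x) = lim(x→∞) (2)/(2·x)
  = 0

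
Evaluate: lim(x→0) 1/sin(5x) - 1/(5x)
This is an ∞-∞ indeterminate form.

Combine fractions or rationalize to convert ∞-∞ to 0/0 form:
  lim(x→0) 1/sin(5x) - 1/(5x) = 0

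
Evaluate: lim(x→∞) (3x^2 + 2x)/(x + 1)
This is an ∞/∞ indeterminate form.

Apply L'Hôpital's rule: differentiate numerator and denominator separately.
  f(x) = 3·x^2 + 2·x   ⇒   f'(x) = 6·x + 2
  g(x) = x + 1   ⇒   g'(x) = 1
  lim(x→∞) f'(x)/g'(x) = lim(x→∞) (6·x + 2)/(1)
  = ∞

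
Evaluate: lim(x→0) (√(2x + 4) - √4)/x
This is a standard limit.

Factor or rationalize the expression:
  lim(x→0) (√(2x + 4) - √4)/x = 1/2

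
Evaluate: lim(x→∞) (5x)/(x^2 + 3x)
This is an ∞/∞ indeterminate form.

Apply L'Hôpital's rule: differentiate numerator and denominator separately.
  f(x) = 5·x   ⇒   f'(x) = 5
  g(x) = x^2 + 3·x   ⇒   g'(x) = 2·x + 3
  lim(x→∞) f'(x)/g'(x) = lim(x→∞) (5)/(2·x + 3)
  = 0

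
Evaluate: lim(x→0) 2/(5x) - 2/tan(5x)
This is an ∞-∞ indeterminate form.

Combine fractions or rationalize to convert ∞-∞ to 0/0 form:
  lim(x→0) 2/(5x) - 2/tan(5x) = 0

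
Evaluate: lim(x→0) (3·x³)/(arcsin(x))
This is a 0/0 indeterminate form.

Apply L'Hôpital's rule: differentiate numerator and denominator separately.
  f(x) = 3·x^3   ⇒   f'(x) = 9·x^2
  g(x) = asin(x)   ⇒   g'(x) = 1/sqrt(1 - x^2)
  lim(x→0) f'(x)/g'(x) = lim(x→0) (9·x^2)/(1/sqrt(1 - x^2))
  = 0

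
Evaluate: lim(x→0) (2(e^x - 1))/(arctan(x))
This is a 0/0 indeterminate form.

Apply L'Hôpital's rule: differentiate numerator and denominator separately.
  f(x) = 2·e^(x) - 2   ⇒   f'(x) = 2·e^(x)
  g(x) = atan(x)   ⇒   g'(x) = 1/(x^2 + 1)
  lim(x→0) f'(x)/g'(x) = lim(x→0) (2·e^(x))/(1/(x^2 + 1))
  = 2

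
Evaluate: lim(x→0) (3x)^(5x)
This is an exponential indeterminate form.

For exponential indeterminate forms, take the natural log:
  Let L = lim(x→0) (3x)^(5x)
  Then ln(L) = lim(x→0) [exponent × ln(base)]
  Evaluate using L'Hôpital or standard limits, then exponentiate.
  L = 1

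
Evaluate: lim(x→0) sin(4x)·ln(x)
This is a 0·∞ indeterminate form.

Rewrite 0·∞ as a quotient (0/0 or ∞/∞ form), then apply L'Hôpital's rule:
  lim(x→0) sin(4x)·ln(x) = 0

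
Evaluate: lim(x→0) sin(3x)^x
This is an exponential indeterminate form.

For exponential indeterminate forms, take the natural log:
  Let L = lim(x→0) sin(3x)^x
  Then ln(L) = lim(x→0) [exponent × ln(base)]
  Evaluate using L'Hôpital or standard limits, then exponentiate.
  L = 1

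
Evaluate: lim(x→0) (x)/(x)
This is a 0/0 indeterminate form.

Apply L'Hôpital's rule: differentiate numerator and denominator separately.
  f(x) = x   ⇒   f'(x) = 1
  g(x) = x   ⇒   g'(x) = 1
  lim(x→0) f'(x)/g'(x) = lim(x→0) (1)/(1)
  = 1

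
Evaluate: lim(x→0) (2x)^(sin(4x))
This is an exponential indeterminate form.

For exponential indeterminate forms, take the natural log:
  Let L = lim(x→0) (2x)^(sin(4x))
  Then ln(L) = lim(x→0) [exponent × ln(base)]
  Evaluate using L'Hôpital or standard limits, then exponentiate.
  L = 1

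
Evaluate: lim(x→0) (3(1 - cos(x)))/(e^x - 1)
This is a 0/0 indeterminate form.

Apply L'Hôpital's rule: differentiate numerator and denominator separately.
  f(x) = 3 - 3·cos(x)   ⇒   f'(x) = 3·sin(x)
  g(x) = e^(x) - 1   ⇒   g'(x) = e^(x)
  lim(x→0) f'(x)/g'(x) = lim(x→0) (3·sin(x))/(e^(x))
  = 0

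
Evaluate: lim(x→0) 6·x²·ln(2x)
This is a 0·∞ indeterminate form.

Rewrite 0·∞ as a quotient (0/0 or ∞/∞ form), then apply L'Hôpital's rule:
  lim(x→0) 6·x²·ln(2x) = 0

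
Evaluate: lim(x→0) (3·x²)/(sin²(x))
This is a 0/0 indeterminate form.

Apply L'Hôpital's rule: differentiate numerator and denominator separately.
  f(x) = 3·x^2   ⇒   f'(x) = 6·x
  g(x) = sin(x)^2   ⇒   g'(x) = 2·sin(x)·cos(x)
  lim(x→0) f'(x)/g'(x) = lim(x→0) (6·x)/(2·sin(x)·cos(x))
  = 3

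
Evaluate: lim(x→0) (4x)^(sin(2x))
This is an exponential indeterminate form.

For exponential indeterminate forms, take the natural log:
  Let L = lim(x→0) (4x)^(sin(2x))
  Then ln(L) = lim(x→0) [exponent × ln(base)]
  Evaluate using L'Hôpital or standard limits, then exponentiate.
  L = 1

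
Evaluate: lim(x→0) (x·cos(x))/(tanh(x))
This is a 0/0 indeterminate form.

Apply L'Hôpital's rule: differentiate numerator and denominator separately.
  f(x) = x·cos(x)   ⇒   f'(x) = -x·sin(x) + cos(x)
  g(x) = tanh(x)   ⇒   g'(x) = 1 - tanh(x)^2
  lim(x→0) f'(x)/g'(x) = lim(x→0) (-x·sin(x) + cos(x))/(1 - tanh(x)^2)
  = 1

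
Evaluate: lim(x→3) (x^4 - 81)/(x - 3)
This is a standard limit.

Factor or rationalize the expression:
  lim(x→3) (x^4 - 81)/(x - 3) = 108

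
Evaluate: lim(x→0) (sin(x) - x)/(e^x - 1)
This is a 0/0 indeterminate form.

Apply L'Hôpital's rule: differentiate numerator and denominator separately.
  f(x) = -x + sin(x)   ⇒   f'(x) = cos(x) - 1
  g(x) = e^(x) - 1   ⇒   g'(x) = e^(x)
  lim(x→0) f'(x)/g'(x) = lim(x→0) (cos(x) - 1)/(e^(x))
  = 0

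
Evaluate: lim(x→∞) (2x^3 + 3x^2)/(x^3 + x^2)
This is an ∞/∞ indeterminate form.

Apply L'Hôpital's rule: differentiate numerator and denominator separately.
  f(x) = 2·x^3 + 3·x^2   ⇒   f'(x) = 6·x^2 + 6·x
  g(x) = x^3 + x^2   ⇒   g'(x) = 3·x^2 + 2·x
  lim(x→∞) f'(x)/g'(x) = lim(x→∞) (6·x^2 + 6·x)/(3·x^2 + 2·x)
  = 2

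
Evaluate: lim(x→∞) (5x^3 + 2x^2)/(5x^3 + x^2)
This is an ∞/∞ indeterminate form.

Apply L'Hôpital's rule: differentiate numerator and denominator separately.
  f(x) = 5·x^3 + 2·x^2   ⇒   f'(x) = 15·x^2 + 4·x
  g(x) = 5·x^3 + x^2   ⇒   g'(x) = 15·x^2 + 2·x
  lim(x→∞) f'(x)/g'(x) = lim(x→∞) (15·x^2 + 4·x)/(15·x^2 + 2·x)
  = 1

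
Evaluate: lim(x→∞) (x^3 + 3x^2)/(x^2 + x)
This is an ∞/∞ indeterminate form.

Apply L'Hôpital's rule: differentiate numerator and denominator separately.
  f(x) = x^3 + 3·x^2   ⇒   f'(x) = 3·x^2 + 6·x
  g(x) = x^2 + x   ⇒   g'(x) = 2·x + 1
  lim(x→∞) f'(x)/g'(x) = lim(x→∞) (3·x^2 + 6·x)/(2·x + 1)
  = ∞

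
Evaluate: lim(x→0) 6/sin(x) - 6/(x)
This is an ∞-∞ indeterminate form.

Combine fractions or rationalize to convert ∞-∞ to 0/0 form:
  lim(x→0) 6/sin(x) - 6/(x) = 0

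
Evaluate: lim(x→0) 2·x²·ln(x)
This is a 0·∞ indeterminate form.

Rewrite 0·∞ as a quotient (0/0 or ∞/∞ form), then apply L'Hôpital's rule:
  lim(x→0) 2·x²·ln(x) = 0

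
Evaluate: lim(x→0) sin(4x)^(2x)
This is an exponential indeterminate form.

For exponential indeterminate forms, take the natural log:
  Let L = lim(x→0) sin(4x)^(2x)
  Then ln(L) = lim(x→0) [exponent × ln(base)]
  Evaluate using L'Hôpital or standard limits, then exponentiate.
  L = 1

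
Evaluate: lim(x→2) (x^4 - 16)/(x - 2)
This is a standard limit.

Factor or rationalize the expression:
  lim(x→2) (x^4 - 16)/(x - 2) = 32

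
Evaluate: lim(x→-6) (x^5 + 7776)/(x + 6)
This is a standard limit.

Factor or rationalize the expression:
  lim(x→-6) (x^5 + 7776)/(x + 6) = 6480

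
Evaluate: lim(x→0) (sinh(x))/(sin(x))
This is a 0/0 indeterminate form.

Apply L'Hôpital's rule: differentiate numerator and denominator separately.
  f(x) = sinh(x)   ⇒   f'(x) = cosh(x)
  g(x) = sin(x)   ⇒   g'(x) = cos(x)
  lim(x→0) f'(x)/g'(x) = lim(x→0) (cosh(x))/(cos(x))
  = 1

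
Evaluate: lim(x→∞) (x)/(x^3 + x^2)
This is an ∞/∞ indeterminate form.

Apply L'Hôpital's rule: differentiate numerator and denominator separately.
  f(x) = x   ⇒   f'(x) = 1
  g(x) = x^3 + x^2   ⇒   g'(x) = 3·x^2 + 2·x
  lim(x→∞) f'(x)/g'(x) = lim(x→∞) (1)/(3·x^2 + 2·x)
  = 0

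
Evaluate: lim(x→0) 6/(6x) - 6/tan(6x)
This is an ∞-∞ indeterminate form.

Combine fractions or rationalize to convert ∞-∞ to 0/0 form:
  lim(x→0) 6/(6x) - 6/tan(6x) = 0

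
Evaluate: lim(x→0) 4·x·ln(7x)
This is a 0·∞ indeterminate form.

Rewrite 0·∞ as a quotient (0/0 or ∞/∞ form), then apply L'Hôpital's rule:
  lim(x→0) 4·x·ln(7x) = 0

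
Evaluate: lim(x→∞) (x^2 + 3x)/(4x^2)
This is an ∞/∞ indeterminate form.

Apply L'Hôpital's rule: differentiate numerator and denominator separately.
  f(x) = x^2 + 3·x   ⇒   f'(x) = 2·x + 3
  g(x) = 4·x^2   ⇒   g'(x) = 8·x
  lim(x→∞) f'(x)/g'(x) = lim(x→∞) (2·x + 3)/(8·x)
  = 1/4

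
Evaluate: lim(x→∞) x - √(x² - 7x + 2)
This is an ∞-∞ indeterminate form.

Combine fractions or rationalize to convert ∞-∞ to 0/0 form:
  lim(x→∞) x - √(x² - 7x + 2) = 7/2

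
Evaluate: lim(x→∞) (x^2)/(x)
This is an ∞/∞ indeterminate form.

Apply L'Hôpital's rule: differentiate numerator and denominator separately.
  f(x) = x^2   ⇒   f'(x) = 2·x
  g(x) = x   ⇒   g'(x) = 1
  lim(x→∞) f'(x)/g'(x) = lim(x→∞) (2·x)/(1)
  = ∞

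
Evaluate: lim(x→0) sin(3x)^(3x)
This is an exponential indeterminate form.

For exponential indeterminate forms, take the natural log:
  Let L = lim(x→0) sin(3x)^(3x)
  Then ln(L) = lim(x→0) [exponent × ln(base)]
  Evaluate using L'Hôpital or standard limits, then exponentiate.
  L = 1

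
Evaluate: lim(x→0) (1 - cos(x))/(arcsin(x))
This is a 0/0 indeterminate form.

Apply L'Hôpital's rule: differentiate numerator and denominator separately.
  f(x) = 1 - cos(x)   ⇒   f'(x) = sin(x)
  g(x) = asin(x)   ⇒   g'(x) = 1/sqrt(1 - x^2)
  lim(x→0) f'(x)/g'(x) = lim(x→0) (sin(x))/(1/sqrt(1 - x^2))
  = 0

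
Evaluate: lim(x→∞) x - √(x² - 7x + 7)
This is an ∞-∞ indeterminate form.

Combine fractions or rationalize to convert ∞-∞ to 0/0 form:
  lim(x→∞) x - √(x² - 7x + 7) = 7/2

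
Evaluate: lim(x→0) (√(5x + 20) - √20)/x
This is a standard limit.

Factor or rationalize the expression:
  lim(x→0) (√(5x + 20) - √20)/x = sqrt(5)/4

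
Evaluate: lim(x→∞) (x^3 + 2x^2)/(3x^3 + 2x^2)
This is an ∞/∞ indeterminate form.

Apply L'Hôpital's rule: differentiate numerator and denominator separately.
  f(x) = x^3 + 2·x^2   ⇒   f'(x) = 3·x^2 + 4·x
  g(x) = 3·x^3 + 2·x^2   ⇒   g'(x) = 9·x^2 + 4·x
  lim(x→∞) f'(x)/g'(x) = lim(x→∞) (3·x^2 + 4·x)/(9·x^2 + 4·x)
  = 1/3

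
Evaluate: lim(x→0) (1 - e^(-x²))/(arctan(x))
This is a 0/0 indeterminate form.

Apply L'Hôpital's rule: differentiate numerator and denominator separately.
  f(x) = 1 - e^(-x^2)   ⇒   f'(x) = 2·x·e^(-x^2)
  g(x) = atan(x)   ⇒   g'(x) = 1/(x^2 + 1)
  lim(x→0) f'(x)/g'(x) = lim(x→0) (2·x·e^(-x^2))/(1/(x^2 + 1))
  = 0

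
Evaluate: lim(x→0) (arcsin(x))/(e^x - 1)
This is a 0/0 indeterminate form.

Apply L'Hôpital's rule: differentiate numerator and denominator separately.
  f(x) = asin(x)   ⇒   f'(x) = 1/sqrt(1 - x^2)
  g(x) = e^(x) - 1   ⇒   g'(x) = e^(x)
  lim(x→0) f'(x)/g'(x) = lim(x→0) (1/sqrt(1 - x^2))/(e^(x))
  = 1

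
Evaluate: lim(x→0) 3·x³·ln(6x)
This is a 0·∞ indeterminate form.

Rewrite 0·∞ as a quotient (0/0 or ∞/∞ form), then apply L'Hôpital's rule:
  lim(x→0) 3·x³·ln(6x) = 0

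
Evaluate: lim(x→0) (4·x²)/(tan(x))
This is a 0/0 indeterminate form.

Apply L'Hôpital's rule: differentiate numerator and denominator separately.
  f(x) = 4·x^2   ⇒   f'(x) = 8·x
  g(x) = tan(x)   ⇒   g'(x) = tan(x)^2 + 1
  lim(x→0) f'(x)/g'(x) = lim(x→0) (8·x)/(tan(x)^2 + 1)
  = 0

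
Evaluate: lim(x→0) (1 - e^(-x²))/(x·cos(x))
This is a 0/0 indeterminate form.

Apply L'Hôpital's rule: differentiate numerator and denominator separately.
  f(x) = 1 - e^(-x^2)   ⇒   f'(x) = 2·x·e^(-x^2)
  g(x) = x·cos(x)   ⇒   g'(x) = -x·sin(x) + cos(x)
  lim(x→0) f'(x)/g'(x) = lim(x→0) (2·x·e^(-x^2))/(-x·sin(x) + cos(x))
  = 0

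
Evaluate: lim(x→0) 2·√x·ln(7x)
This is a 0·∞ indeterminate form.

Rewrite 0·∞ as a quotient (0/0 or ∞/∞ form), then apply L'Hôpital's rule:
  lim(x→0) 2·√x·ln(7x) = 0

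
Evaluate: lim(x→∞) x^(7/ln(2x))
This is an exponential indeterminate form.

For exponential indeterminate forms, take the natural log:
  Let L = lim(x→∞) x^(7/ln(2x))
  Then ln(L) = lim(x→∞) [exponent × ln(base)]
  Evaluate using L'Hôpital or standard limits, then exponentiate.
  L = e^(7)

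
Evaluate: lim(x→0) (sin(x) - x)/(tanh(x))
This is a 0/0 indeterminate form.

Apply L'Hôpital's rule: differentiate numerator and denominator separately.
  f(x) = -x + sin(x)   ⇒   f'(x) = cos(x) - 1
  g(x) = tanh(x)   ⇒   g'(x) = 1 - tanh(x)^2
  lim(x→0) f'(x)/g'(x) = lim(x→0) (cos(x) - 1)/(1 - tanh(x)^2)
  = 0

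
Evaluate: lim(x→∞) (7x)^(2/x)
This is an exponential indeterminate form.

For exponential indeterminate forms, take the natural log:
  Let L = lim(x→∞) (7x)^(2/x)
  Then ln(L) = lim(x→∞) [exponent × ln(base)]
  Evaluate using L'Hôpital or standard limits, then exponentiate.
  L = 1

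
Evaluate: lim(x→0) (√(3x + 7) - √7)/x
This is a standard limit.

Factor or rationalize the expression:
  lim(x→0) (√(3x + 7) - √7)/x = 3·sqrt(7)/14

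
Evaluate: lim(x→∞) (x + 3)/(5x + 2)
This is an ∞/∞ indeterminate form.

Apply L'Hôpital's rule: differentiate numerator and denominator separately.
  f(x) = x + 3   ⇒   f'(x) = 1
  g(x) = 5·x + 2   ⇒   g'(x) = 5
  lim(x→∞) f'(x)/g'(x) = lim(x→∞) (1)/(5)
  = 1/5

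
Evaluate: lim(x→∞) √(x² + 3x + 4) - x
This is an ∞-∞ indeterminate form.

Combine fractions or rationalize to convert ∞-∞ to 0/0 form:
  lim(x→∞) √(x² + 3x + 4) - x = 3/2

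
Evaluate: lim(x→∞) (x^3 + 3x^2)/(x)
This is an ∞/∞ indeterminate form.

Apply L'Hôpital's rule: differentiate numerator and denominator separately.
  f(x) = x^3 + 3·x^2   ⇒   f'(x) = 3·x^2 + 6·x
  g(x) = x   ⇒   g'(x) = 1
  lim(x→∞) f'(x)/g'(x) = lim(x→∞) (3·x^2 + 6·x)/(1)
  = ∞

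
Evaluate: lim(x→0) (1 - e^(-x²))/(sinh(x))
This is a 0/0 indeterminate form.

Apply L'Hôpital's rule: differentiate numerator and denominator separately.
  f(x) = 1 - e^(-x^2)   ⇒   f'(x) = 2·x·e^(-x^2)
  g(x) = sinh(x)   ⇒   g'(x) = cosh(x)
  lim(x→0) f'(x)/g'(x) = lim(x→0) (2·x·e^(-x^2))/(cosh(x))
  = 0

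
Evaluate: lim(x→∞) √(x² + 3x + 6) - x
This is an ∞-∞ indeterminate form.

Combine fractions or rationalize to convert ∞-∞ to 0/0 form:
  lim(x→∞) √(x² + 3x + 6) - x = 3/2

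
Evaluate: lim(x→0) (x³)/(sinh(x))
This is a 0/0 indeterminate form.

Apply L'Hôpital's rule: differentiate numerator and denominator separately.
  f(x) = x^3   ⇒   f'(x) = 3·x^2
  g(x) = sinh(x)   ⇒   g'(x) = cosh(x)
  lim(x→0) f'(x)/g'(x) = lim(x→0) (3·x^2)/(cosh(x))
  = 0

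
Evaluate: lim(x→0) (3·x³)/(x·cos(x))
This is a 0/0 indeterminate form.

Apply L'Hôpital's rule: differentiate numerator and denominator separately.
  f(x) = 3·x^3   ⇒   f'(x) = 9·x^2
  g(x) = x·cos(x)   ⇒   g'(x) = -x·sin(x) + cos(x)
  lim(x→0) f'(x)/g'(x) = lim(x→0) (9·x^2)/(-x·sin(x) + cos(x))
  = 0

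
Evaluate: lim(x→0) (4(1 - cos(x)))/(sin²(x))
This is a 0/0 indeterminate form.

Apply L'Hôpital's rule: differentiate numerator and denominator separately.
  f(x) = 4 - 4·cos(x)   ⇒   f'(x) = 4·sin(x)
  g(x) = sin(x)^2   ⇒   g'(x) = 2·sin(x)·cos(x)
  lim(x→0) f'(x)/g'(x) = lim(x→0) (4·sin(x))/(2·sin(x)·cos(x))
  = 2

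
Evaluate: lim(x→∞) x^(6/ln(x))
This is an exponential indeterminate form.

For exponential indeterminate forms, take the natural log:
  Let L = lim(x→∞) x^(6/ln(x))
  Then ln(L) = lim(x→∞) [exponent × ln(base)]
  Evaluate using L'Hôpital or standard limits, then exponentiate.
  L = e^(6)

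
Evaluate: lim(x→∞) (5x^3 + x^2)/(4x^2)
This is an ∞/∞ indeterminate form.

Apply L'Hôpital's rule: differentiate numerator and denominator separately.
  f(x) = 5·x^3 + x^2   ⇒   f'(x) = 15·x^2 + 2·x
  g(x) = 4·x^2   ⇒   g'(x) = 8·x
  lim(x→∞) f'(x)/g'(x) = lim(x→∞) (15·x^2 + 2·x)/(8·x)
  = ∞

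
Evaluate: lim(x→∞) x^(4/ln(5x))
This is an exponential indeterminate form.

For exponential indeterminate forms, take the natural log:
  Let L = lim(x→∞) x^(4/ln(5x))
  Then ln(L) = lim(x→∞) [exponent × ln(base)]
  Evaluate using L'Hôpital or standard limits, then exponentiate.
  L = e^(4)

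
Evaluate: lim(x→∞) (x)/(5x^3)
This is an ∞/∞ indeterminate form.

Apply L'Hôpital's rule: differentiate numerator and denominator separately.
  f(x) = x   ⇒   f'(x) = 1
  g(x) = 5·x^3   ⇒   g'(x) = 15·x^2
  lim(x→∞) f'(x)/g'(x) = lim(x→∞) (1)/(15·x^2)
  = 0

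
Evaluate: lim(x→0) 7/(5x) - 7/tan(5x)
This is an ∞-∞ indeterminate form.

Combine fractions or rationalize to convert ∞-∞ to 0/0 form:
  lim(x→0) 7/(5x) - 7/tan(5x) = 0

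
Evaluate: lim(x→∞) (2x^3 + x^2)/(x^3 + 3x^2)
This is an ∞/∞ indeterminate form.

Apply L'Hôpital's rule: differentiate numerator and denominator separately.
  f(x) = 2·x^3 + x^2   ⇒   f'(x) = 6·x^2 + 2·x
  g(x) = x^3 + 3·x^2   ⇒   g'(x) = 3·x^2 + 6·x
  lim(x→∞) f'(x)/g'(x) = lim(x→∞) (6·x^2 + 2·x)/(3·x^2 + 6·x)
  = 2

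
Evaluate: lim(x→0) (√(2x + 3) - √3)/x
This is a standard limit.

Factor or rationalize the expression:
  lim(x→0) (√(2x + 3) - √3)/x = sqrt(3)/3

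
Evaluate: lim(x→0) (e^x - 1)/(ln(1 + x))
This is a 0/0 indeterminate form.

Apply L'Hôpital's rule: differentiate numerator and denominator separately.
  f(x) = e^(x) - 1   ⇒   f'(x) = e^(x)
  g(x) = ln(x + 1)   ⇒   g'(x) = 1/(x + 1)
  lim(x→0) f'(x)/g'(x) = lim(x→0) (e^(x))/(1/(x + 1))
  = 1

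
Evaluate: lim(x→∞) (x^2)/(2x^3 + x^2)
This is an ∞/∞ indeterminate form.

Apply L'Hôpital's rule: differentiate numerator and denominator separately.
  f(x) = x^2   ⇒   f'(x) = 2·x
  g(x) = 2·x^3 + x^2   ⇒   g'(x) = 6·x^2 + 2·x
  lim(x→∞) f'(x)/g'(x) = lim(x→∞) (2·x)/(6·x^2 + 2·x)
  = 0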